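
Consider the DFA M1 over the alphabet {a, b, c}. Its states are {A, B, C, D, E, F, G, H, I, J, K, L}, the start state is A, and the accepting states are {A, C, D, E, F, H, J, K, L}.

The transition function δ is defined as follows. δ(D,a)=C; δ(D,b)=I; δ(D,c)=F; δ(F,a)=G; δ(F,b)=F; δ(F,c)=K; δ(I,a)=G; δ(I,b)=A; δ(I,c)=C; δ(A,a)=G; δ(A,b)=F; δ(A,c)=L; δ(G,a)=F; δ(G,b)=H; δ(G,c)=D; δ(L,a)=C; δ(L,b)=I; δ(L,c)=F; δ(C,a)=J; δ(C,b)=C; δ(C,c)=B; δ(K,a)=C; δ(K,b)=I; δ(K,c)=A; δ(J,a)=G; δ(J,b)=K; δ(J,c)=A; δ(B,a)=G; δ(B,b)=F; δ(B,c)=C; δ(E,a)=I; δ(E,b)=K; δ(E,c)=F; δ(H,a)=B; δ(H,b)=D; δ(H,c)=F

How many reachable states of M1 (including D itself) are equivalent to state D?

States {E} cannot be reached from the start state, so discard them.
P0 = {A,C,D,F,H,J,K,L} | {B,G,I}.
Split {A,C,D,F,H,J,K,L} by δ(·,a) → {A,F,H,J} and {C,D,K,L}.
Refine {A,F,H,J} on symbol b: members go to different blocks, giving {A,F} and {H,J}.
On input a, block {B,G,I} splits into {B,I} and {G}.
Split {C,D,K,L} by δ(·,a) → {D,K,L} and {C}.
Refine {H,J} on symbol a: members go to different blocks, giving {H} and {J}.
No further refinement is possible. Final partition (7 blocks): {A,F} | {B,I} | {D,K,L} | {H} | {G} | {C} | {J}.
State D belongs to the block {D,K,L}, which has 3 states.

3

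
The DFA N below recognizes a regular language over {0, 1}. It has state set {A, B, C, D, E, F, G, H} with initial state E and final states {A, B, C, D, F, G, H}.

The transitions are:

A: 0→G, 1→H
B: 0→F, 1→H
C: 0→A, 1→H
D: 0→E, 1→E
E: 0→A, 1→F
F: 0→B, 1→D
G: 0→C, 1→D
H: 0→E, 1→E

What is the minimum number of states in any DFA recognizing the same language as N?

P0 = {A,B,C,D,F,G,H} | {E}.
On input 0, block {A,B,C,D,F,G,H} splits into {A,B,C,F,G} and {D,H}.
The partition is now stable with 3 blocks: {A,B,C,F,G} | {E} | {D,H}.

3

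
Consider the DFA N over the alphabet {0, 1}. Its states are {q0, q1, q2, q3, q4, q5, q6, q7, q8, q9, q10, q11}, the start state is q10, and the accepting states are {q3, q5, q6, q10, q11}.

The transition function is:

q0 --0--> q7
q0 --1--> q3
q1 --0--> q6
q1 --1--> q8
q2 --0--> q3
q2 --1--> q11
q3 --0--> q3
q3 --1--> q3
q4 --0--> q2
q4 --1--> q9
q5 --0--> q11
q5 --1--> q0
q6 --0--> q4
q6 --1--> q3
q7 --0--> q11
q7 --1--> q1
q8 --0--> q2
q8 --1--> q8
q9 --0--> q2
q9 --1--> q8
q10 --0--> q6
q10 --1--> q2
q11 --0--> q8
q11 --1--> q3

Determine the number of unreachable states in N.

4

BFS from q10 reaches {q2, q3, q4, q6, q8, q9, q10, q11}; the 4 state(s) q0, q1, q5, q7 are never visited.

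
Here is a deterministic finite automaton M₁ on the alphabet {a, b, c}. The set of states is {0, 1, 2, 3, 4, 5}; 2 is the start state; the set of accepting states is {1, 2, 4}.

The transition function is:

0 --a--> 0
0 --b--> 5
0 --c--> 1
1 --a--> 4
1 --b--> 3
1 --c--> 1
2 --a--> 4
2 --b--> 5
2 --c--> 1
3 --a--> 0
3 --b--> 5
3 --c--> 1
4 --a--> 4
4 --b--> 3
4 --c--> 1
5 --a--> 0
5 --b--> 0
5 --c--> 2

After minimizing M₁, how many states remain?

2

Initial partition by acceptance: {1,2,4} | {0,3,5}.
The partition is now stable with 2 blocks: {1,2,4} | {0,3,5}.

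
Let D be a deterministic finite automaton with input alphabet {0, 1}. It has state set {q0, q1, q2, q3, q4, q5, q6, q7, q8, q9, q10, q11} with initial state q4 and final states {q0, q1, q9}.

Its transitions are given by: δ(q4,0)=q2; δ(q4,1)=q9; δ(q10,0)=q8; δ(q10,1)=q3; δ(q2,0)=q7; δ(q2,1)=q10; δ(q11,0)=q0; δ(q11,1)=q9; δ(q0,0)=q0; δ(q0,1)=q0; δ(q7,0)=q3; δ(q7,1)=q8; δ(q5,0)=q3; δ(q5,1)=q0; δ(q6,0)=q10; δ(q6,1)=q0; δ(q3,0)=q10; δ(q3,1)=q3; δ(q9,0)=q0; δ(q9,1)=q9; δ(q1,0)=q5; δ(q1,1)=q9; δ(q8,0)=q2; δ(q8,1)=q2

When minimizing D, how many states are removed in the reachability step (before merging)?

BFS from q4 reaches {q0, q2, q3, q4, q7, q8, q9, q10}; the 4 state(s) q1, q5, q6, q11 are never visited.

4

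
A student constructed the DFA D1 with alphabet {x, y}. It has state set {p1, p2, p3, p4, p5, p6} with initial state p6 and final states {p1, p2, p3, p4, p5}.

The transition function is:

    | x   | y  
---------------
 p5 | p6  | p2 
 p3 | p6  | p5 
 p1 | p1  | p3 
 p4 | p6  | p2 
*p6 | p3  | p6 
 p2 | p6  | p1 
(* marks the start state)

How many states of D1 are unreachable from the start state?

1

BFS from p6 reaches {p1, p2, p3, p5, p6}; the 1 state(s) p4 are never visited.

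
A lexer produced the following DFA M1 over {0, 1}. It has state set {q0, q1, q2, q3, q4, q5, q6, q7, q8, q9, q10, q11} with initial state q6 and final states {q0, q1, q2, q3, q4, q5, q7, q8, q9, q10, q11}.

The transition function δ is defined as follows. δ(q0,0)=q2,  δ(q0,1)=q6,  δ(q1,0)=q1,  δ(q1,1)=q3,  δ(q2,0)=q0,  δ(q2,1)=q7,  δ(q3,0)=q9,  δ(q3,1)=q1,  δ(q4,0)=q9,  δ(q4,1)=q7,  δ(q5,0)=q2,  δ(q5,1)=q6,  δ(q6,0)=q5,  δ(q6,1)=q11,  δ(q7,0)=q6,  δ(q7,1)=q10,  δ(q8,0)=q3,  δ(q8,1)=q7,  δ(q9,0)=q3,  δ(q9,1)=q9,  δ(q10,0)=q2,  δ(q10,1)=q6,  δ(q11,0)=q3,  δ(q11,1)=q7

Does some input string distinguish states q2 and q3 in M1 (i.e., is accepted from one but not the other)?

First remove the unreachable states {q4,q8}; 10 states remain.
Initial partition by acceptance: {q0,q1,q2,q3,q5,q7,q9,q10,q11} | {q6}.
Split {q0,q1,q2,q3,q5,q7,q9,q10,q11} by δ(·,0) → {q0,q1,q2,q3,q5,q9,q10,q11} and {q7}.
Split {q0,q1,q2,q3,q5,q9,q10,q11} by δ(·,1) → {q0,q5,q10} and {q1,q3,q9} and {q2,q11}.
Refine {q2,q11} on symbol 0: members go to different blocks, giving {q2} and {q11}.
Stable partition: {q0,q5,q10} | {q6} | {q7} | {q1,q3,q9} | {q2} | {q11} — 6 equivalence classes.
q2 and q3 end up in different blocks, so they are distinguishable. For instance, the string '01' is accepted from only q3.

Yes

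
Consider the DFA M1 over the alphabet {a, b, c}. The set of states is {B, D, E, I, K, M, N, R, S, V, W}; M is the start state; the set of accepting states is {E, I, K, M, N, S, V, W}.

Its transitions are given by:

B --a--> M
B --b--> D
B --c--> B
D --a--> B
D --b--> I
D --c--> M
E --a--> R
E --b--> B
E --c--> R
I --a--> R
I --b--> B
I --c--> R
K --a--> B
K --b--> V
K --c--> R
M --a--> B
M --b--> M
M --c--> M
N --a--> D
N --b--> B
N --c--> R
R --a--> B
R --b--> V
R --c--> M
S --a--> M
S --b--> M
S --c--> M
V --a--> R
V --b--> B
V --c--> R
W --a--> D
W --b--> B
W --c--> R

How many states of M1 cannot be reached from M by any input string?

No path from M leads to E, K, N, S, W; the other 6 states are all reachable.

5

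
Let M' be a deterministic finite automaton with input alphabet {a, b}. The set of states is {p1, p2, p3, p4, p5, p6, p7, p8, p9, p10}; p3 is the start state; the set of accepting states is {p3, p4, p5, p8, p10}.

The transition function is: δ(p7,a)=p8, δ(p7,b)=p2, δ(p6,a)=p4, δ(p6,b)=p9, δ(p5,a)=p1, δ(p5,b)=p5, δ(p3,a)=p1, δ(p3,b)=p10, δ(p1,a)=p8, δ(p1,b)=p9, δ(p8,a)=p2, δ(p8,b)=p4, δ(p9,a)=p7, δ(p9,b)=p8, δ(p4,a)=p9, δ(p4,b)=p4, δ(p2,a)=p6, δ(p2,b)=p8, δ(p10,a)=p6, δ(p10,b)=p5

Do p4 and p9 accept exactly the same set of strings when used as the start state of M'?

No

Every state is reachable, so we keep all 10.
P0 = {p3,p4,p5,p8,p10} | {p1,p2,p6,p7,p9}.
Split {p1,p2,p6,p7,p9} by δ(·,a) → {p1,p6,p7} and {p2,p9}.
Split {p3,p4,p5,p8,p10} by δ(·,a) → {p3,p5,p10} and {p4,p8}.
Stable partition: {p3,p5,p10} | {p1,p6,p7} | {p2,p9} | {p4,p8} — 4 equivalence classes.
p4 and p9 end up in different blocks, so they are distinguishable. For instance, the string 'ε' is accepted from only p4.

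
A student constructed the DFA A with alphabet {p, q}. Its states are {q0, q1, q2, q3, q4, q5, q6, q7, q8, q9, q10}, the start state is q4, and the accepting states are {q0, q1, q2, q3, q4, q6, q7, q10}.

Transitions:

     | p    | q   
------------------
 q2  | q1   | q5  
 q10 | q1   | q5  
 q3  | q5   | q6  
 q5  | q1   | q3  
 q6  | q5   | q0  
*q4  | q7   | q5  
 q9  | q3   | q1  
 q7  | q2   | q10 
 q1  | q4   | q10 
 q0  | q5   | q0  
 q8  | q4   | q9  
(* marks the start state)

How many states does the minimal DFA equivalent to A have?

States {q8,q9} cannot be reached from the start state, so discard them.
Start with accepting vs non-accepting: {q0,q1,q2,q3,q4,q6,q7,q10} | {q5}.
Split {q0,q1,q2,q3,q4,q6,q7,q10} by δ(·,p) → {q1,q2,q4,q7,q10} and {q0,q3,q6}.
Split {q1,q2,q4,q7,q10} by δ(·,q) → {q2,q4,q10} and {q1,q7}.
No further refinement is possible. Final partition (4 blocks): {q2,q4,q10} | {q5} | {q0,q3,q6} | {q1,q7}.

4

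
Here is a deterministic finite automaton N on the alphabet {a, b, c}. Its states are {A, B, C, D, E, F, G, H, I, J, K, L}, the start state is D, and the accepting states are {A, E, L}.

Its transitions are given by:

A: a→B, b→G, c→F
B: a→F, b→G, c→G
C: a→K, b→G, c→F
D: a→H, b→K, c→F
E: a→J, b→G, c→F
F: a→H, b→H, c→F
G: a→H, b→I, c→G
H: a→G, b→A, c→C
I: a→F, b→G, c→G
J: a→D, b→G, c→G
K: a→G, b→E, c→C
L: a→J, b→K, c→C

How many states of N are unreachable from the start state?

1

Starting at D and following transitions, the reachable set is {A, B, C, D, E, F, G, H, I, J, K}. That leaves L unreachable — 1 in total.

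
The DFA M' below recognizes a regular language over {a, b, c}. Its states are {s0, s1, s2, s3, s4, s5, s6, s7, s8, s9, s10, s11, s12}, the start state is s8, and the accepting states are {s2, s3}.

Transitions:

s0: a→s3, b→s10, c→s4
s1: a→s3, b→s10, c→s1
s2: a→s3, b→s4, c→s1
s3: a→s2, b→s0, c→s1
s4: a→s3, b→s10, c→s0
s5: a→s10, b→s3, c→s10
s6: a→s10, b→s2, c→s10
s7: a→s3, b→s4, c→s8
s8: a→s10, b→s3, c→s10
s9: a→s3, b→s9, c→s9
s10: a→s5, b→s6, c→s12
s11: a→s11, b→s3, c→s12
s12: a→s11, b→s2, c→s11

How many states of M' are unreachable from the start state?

2

BFS from s8 reaches {s0, s1, s2, s3, s4, s5, s6, s8, s10, s11, s12}; the 2 state(s) s7, s9 are never visited.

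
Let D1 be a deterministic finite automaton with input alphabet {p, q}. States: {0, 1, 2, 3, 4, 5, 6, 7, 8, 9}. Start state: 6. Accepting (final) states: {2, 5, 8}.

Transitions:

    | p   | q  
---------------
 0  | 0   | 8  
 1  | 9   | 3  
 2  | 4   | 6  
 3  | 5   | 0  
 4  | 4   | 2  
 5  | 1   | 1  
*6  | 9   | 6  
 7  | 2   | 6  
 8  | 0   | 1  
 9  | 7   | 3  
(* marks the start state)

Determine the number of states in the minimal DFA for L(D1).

10

P0 = {2,5,8} | {0,1,3,4,6,7,9}.
On input p, block {0,1,3,4,6,7,9} splits into {0,1,4,6,9} and {3,7}.
Split {0,1,4,6,9} by δ(·,p) → {0,1,4,6} and {9}.
On input p, block {0,1,4,6} splits into {0,4} and {1,6}.
Split {2,5,8} by δ(·,p) → {2,8} and {5}.
Refine {3,7} on symbol p: members go to different blocks, giving {3} and {7}.
On input q, block {1,6} splits into {1} and {6}.
Split {2,8} by δ(·,q) → {2} and {8}.
On input q, block {0,4} splits into {0} and {4}.
The partition is now stable with 10 blocks: {2} | {0} | {3} | {9} | {1} | {5} | {7} | {6} | {8} | {4}.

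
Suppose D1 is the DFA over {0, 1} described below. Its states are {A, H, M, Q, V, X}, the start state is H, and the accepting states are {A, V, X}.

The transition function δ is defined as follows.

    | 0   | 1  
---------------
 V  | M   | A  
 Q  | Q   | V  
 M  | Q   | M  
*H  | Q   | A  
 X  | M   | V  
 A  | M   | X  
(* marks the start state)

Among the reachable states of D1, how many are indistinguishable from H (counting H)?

P0 = {A,V,X} | {H,M,Q}.
On input 1, block {H,M,Q} splits into {H,Q} and {M}.
No further refinement is possible. Final partition (3 blocks): {A,V,X} | {H,Q} | {M}.
The equivalence class containing H is {H,Q}, of size 2.

2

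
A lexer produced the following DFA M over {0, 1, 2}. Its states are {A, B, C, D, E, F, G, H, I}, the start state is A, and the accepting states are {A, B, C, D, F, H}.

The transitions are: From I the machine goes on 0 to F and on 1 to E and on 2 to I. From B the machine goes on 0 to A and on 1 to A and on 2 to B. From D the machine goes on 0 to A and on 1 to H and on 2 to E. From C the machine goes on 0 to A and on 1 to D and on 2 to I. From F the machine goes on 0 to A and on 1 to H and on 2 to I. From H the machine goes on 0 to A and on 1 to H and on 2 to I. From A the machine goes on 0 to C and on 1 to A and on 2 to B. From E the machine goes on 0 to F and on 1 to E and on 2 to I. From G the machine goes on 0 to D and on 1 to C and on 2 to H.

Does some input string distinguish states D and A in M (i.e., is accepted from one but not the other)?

States {G} cannot be reached from the start state, so discard them.
P0 = {A,B,C,D,F,H} | {E,I}.
Refine {A,B,C,D,F,H} on symbol 2: members go to different blocks, giving {C,D,F,H} and {A,B}.
On input 0, block {A,B} splits into {A} and {B}.
The partition is now stable with 4 blocks: {C,D,F,H} | {E,I} | {A} | {B}.
D and A end up in different blocks, so they are distinguishable. For instance, the string '2' is accepted from only A.

Yes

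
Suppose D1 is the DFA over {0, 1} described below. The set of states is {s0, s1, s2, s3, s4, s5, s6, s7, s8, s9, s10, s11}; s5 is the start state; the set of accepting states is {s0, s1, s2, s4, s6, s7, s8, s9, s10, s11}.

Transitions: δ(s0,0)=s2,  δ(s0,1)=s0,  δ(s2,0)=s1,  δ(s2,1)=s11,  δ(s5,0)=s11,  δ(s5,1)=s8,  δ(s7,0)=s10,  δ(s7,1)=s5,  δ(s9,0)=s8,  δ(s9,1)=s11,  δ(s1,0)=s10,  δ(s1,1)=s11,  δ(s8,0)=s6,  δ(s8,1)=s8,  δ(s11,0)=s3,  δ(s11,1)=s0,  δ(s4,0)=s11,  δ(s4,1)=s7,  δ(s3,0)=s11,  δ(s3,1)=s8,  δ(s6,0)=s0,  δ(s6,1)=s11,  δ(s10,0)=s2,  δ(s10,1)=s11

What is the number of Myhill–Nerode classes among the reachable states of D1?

States {s4,s7,s9} cannot be reached from the start state, so discard them.
Initial partition by acceptance: {s0,s1,s2,s6,s8,s10,s11} | {s3,s5}.
Split {s0,s1,s2,s6,s8,s10,s11} by δ(·,0) → {s0,s1,s2,s6,s8,s10} and {s11}.
Split {s0,s1,s2,s6,s8,s10} by δ(·,1) → {s1,s2,s6,s10} and {s0,s8}.
On input 0, block {s1,s2,s6,s10} splits into {s1,s2,s10} and {s6}.
Split {s0,s8} by δ(·,0) → {s0} and {s8}.
No further refinement is possible. Final partition (6 blocks): {s1,s2,s10} | {s3,s5} | {s11} | {s0} | {s6} | {s8}.

6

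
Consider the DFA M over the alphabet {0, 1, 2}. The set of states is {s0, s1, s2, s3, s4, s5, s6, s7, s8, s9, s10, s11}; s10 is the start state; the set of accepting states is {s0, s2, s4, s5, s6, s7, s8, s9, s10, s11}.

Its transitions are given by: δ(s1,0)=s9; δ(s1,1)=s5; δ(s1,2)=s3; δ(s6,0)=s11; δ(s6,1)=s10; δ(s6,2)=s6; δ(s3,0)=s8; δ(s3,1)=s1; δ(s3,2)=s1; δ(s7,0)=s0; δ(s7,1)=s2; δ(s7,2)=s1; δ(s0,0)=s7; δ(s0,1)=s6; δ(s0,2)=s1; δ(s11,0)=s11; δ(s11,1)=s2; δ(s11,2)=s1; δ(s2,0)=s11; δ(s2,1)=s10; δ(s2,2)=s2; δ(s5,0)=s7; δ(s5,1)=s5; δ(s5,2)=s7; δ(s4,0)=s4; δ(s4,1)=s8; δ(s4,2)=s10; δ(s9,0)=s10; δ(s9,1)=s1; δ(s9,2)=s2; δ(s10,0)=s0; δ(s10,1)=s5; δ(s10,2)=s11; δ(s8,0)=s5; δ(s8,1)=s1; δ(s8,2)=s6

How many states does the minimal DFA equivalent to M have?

First remove the unreachable states {s4}; 11 states remain.
P0 = {s0,s2,s5,s6,s7,s8,s9,s10,s11} | {s1,s3}.
Split {s0,s2,s5,s6,s7,s8,s9,s10,s11} by δ(·,1) → {s0,s2,s5,s6,s7,s10,s11} and {s8,s9}.
On input 2, block {s0,s2,s5,s6,s7,s10,s11} splits into {s2,s5,s6,s10} and {s0,s7,s11}.
Split {s2,s5,s6,s10} by δ(·,2) → {s2,s6} and {s5,s10}.
Split {s1,s3} by δ(·,1) → {s1} and {s3}.
The partition is now stable with 6 blocks: {s2,s6} | {s1} | {s8,s9} | {s0,s7,s11} | {s5,s10} | {s3}.

6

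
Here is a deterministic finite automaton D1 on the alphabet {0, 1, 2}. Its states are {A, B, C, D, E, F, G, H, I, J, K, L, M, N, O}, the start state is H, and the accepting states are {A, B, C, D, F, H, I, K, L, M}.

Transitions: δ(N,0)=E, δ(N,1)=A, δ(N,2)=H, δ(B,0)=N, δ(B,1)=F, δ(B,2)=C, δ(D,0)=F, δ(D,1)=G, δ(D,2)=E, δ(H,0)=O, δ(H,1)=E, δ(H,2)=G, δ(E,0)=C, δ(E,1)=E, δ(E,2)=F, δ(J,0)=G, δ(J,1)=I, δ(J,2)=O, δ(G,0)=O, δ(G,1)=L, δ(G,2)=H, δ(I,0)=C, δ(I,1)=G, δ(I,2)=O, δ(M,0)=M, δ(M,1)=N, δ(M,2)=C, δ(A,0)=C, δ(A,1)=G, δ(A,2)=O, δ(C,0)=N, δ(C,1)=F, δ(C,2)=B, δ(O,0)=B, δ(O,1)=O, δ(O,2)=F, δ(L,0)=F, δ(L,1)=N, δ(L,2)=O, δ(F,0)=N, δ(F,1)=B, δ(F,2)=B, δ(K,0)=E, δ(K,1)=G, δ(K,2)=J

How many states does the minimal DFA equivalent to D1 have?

5

First remove the unreachable states {D,I,J,K,M}; 10 states remain.
P0 = {A,B,C,F,H,L} | {E,G,N,O}.
Refine {A,B,C,F,H,L} on symbol 0: members go to different blocks, giving {B,C,F,H} and {A,L}.
Split {B,C,F,H} by δ(·,1) → {B,C,F} and {H}.
Refine {E,G,N,O} on symbol 0: members go to different blocks, giving {E,O} and {G,N}.
The partition is now stable with 5 blocks: {B,C,F} | {E,O} | {A,L} | {H} | {G,N}.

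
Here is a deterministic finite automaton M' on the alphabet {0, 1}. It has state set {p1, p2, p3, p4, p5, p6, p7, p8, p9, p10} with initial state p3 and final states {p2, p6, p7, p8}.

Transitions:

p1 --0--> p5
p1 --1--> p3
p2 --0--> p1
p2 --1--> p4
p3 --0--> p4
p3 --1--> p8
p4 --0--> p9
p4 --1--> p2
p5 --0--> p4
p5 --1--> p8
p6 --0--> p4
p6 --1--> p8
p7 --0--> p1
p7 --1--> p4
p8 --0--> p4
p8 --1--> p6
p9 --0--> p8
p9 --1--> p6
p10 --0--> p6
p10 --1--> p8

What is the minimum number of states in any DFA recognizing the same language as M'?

States {p7,p10} cannot be reached from the start state, so discard them.
Start with accepting vs non-accepting: {p2,p6,p8} | {p1,p3,p4,p5,p9}.
Split {p2,p6,p8} by δ(·,1) → {p6,p8} and {p2}.
On input 0, block {p1,p3,p4,p5,p9} splits into {p1,p3,p4,p5} and {p9}.
On input 0, block {p1,p3,p4,p5} splits into {p1,p3,p5} and {p4}.
On input 0, block {p1,p3,p5} splits into {p3,p5} and {p1}.
No further refinement is possible. Final partition (6 blocks): {p6,p8} | {p3,p5} | {p2} | {p9} | {p4} | {p1}.

6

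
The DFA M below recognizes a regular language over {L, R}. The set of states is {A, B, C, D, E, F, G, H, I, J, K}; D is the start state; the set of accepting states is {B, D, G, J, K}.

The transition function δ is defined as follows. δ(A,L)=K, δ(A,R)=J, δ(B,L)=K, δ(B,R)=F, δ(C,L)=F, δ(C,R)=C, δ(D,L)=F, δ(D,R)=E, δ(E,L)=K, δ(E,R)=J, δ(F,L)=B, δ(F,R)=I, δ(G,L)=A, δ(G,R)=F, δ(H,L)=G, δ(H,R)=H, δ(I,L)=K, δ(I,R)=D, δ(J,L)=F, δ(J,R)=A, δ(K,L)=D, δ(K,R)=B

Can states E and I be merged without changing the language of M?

Reachable states from the start: {A,B,D,E,F,I,J,K}. Unreachable: {C,G,H} — drop them.
P0 = {B,D,J,K} | {A,E,F,I}.
Split {B,D,J,K} by δ(·,L) → {B,K} and {D,J}.
Split {B,K} by δ(·,L) → {B} and {K}.
Refine {A,E,F,I} on symbol L: members go to different blocks, giving {A,E,I} and {F}.
No further refinement is possible. Final partition (5 blocks): {B} | {A,E,I} | {D,J} | {K} | {F}.
E and I lie in the same block of the stable partition, so they are equivalent — no string distinguishes them.

Yes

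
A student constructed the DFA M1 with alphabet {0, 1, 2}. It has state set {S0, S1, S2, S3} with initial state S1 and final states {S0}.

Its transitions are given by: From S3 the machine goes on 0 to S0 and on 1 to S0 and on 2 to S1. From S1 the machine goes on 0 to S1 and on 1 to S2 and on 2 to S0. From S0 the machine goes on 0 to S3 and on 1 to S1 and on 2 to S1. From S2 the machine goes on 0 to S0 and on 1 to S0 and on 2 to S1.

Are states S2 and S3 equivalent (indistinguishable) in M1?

Yes

Initial partition by acceptance: {S0} | {S1,S2,S3}.
On input 0, block {S1,S2,S3} splits into {S2,S3} and {S1}.
The partition is now stable with 3 blocks: {S0} | {S2,S3} | {S1}.
S2 and S3 lie in the same block of the stable partition, so they are equivalent — no string distinguishes them.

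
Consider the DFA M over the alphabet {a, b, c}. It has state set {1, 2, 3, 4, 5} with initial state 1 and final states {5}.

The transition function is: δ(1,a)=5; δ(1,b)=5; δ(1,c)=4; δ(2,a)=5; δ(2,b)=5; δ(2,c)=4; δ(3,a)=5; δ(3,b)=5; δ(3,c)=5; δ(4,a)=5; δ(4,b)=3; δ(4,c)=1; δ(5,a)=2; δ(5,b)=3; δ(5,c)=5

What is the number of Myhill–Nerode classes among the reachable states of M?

P0 = {5} | {1,2,3,4}.
Split {1,2,3,4} by δ(·,b) → {1,2,3} and {4}.
Split {1,2,3} by δ(·,c) → {1,2} and {3}.
No further refinement is possible. Final partition (4 blocks): {5} | {1,2} | {4} | {3}.

4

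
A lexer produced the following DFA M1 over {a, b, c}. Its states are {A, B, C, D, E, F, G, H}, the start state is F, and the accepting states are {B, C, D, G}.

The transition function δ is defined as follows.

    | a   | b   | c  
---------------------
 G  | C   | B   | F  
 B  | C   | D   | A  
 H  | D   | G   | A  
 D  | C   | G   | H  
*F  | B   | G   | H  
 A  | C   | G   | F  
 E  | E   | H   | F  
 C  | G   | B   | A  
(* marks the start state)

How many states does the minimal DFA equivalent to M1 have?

2

Reachable states from the start: {A,B,C,D,F,G,H}. Unreachable: {E} — drop them.
Initial partition by acceptance: {B,C,D,G} | {A,F,H}.
The partition is now stable with 2 blocks: {B,C,D,G} | {A,F,H}.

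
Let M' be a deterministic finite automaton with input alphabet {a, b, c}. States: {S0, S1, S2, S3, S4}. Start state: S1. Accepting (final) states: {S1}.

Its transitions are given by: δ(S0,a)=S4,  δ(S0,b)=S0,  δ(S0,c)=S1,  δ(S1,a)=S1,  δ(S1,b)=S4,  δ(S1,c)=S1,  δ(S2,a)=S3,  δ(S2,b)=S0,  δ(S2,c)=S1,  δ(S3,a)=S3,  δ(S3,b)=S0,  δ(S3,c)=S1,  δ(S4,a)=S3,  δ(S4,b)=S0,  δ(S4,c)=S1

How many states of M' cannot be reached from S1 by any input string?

1

No path from S1 leads to S2; the other 4 states are all reachable.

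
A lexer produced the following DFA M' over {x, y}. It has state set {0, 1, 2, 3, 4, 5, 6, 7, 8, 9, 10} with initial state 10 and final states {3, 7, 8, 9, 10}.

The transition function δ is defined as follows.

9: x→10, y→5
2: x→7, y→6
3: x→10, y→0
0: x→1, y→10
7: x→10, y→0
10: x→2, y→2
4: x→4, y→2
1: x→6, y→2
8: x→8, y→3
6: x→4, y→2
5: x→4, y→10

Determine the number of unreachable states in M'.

4

No path from 10 leads to 3, 5, 8, 9; the other 7 states are all reachable.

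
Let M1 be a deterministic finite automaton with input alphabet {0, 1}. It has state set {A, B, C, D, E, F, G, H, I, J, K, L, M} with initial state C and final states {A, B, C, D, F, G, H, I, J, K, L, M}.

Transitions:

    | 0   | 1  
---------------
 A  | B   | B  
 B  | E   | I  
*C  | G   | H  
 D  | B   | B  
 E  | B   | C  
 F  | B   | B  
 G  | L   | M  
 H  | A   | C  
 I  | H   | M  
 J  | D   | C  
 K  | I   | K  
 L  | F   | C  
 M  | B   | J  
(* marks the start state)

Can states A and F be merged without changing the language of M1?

Reachable states from the start: {A,B,C,D,E,F,G,H,I,J,L,M}. Unreachable: {K} — drop them.
Initial partition by acceptance: {A,B,C,D,F,G,H,I,J,L,M} | {E}.
On input 0, block {A,B,C,D,F,G,H,I,J,L,M} splits into {A,C,D,F,G,H,I,J,L,M} and {B}.
Refine {A,C,D,F,G,H,I,J,L,M} on symbol 0: members go to different blocks, giving {C,G,H,I,J,L} and {A,D,F,M}.
Refine {C,G,H,I,J,L} on symbol 0: members go to different blocks, giving {C,G,I} and {H,J,L}.
Split {C,G,I} by δ(·,0) → {G,I} and {C}.
Split {A,D,F,M} by δ(·,1) → {A,D,F} and {M}.
No further refinement is possible. Final partition (7 blocks): {G,I} | {E} | {B} | {A,D,F} | {H,J,L} | {C} | {M}.
A and F lie in the same block of the stable partition, so they are equivalent — no string distinguishes them.

Yes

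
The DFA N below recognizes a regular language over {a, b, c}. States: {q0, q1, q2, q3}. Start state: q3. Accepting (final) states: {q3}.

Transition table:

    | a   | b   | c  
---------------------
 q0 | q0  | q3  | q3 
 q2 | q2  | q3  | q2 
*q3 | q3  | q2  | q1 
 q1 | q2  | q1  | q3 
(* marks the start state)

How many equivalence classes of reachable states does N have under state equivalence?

Reachable states from the start: {q1,q2,q3}. Unreachable: {q0} — drop them.
Initial partition by acceptance: {q3} | {q1,q2}.
Split {q1,q2} by δ(·,b) → {q1} and {q2}.
No further refinement is possible. Final partition (3 blocks): {q3} | {q1} | {q2}.

3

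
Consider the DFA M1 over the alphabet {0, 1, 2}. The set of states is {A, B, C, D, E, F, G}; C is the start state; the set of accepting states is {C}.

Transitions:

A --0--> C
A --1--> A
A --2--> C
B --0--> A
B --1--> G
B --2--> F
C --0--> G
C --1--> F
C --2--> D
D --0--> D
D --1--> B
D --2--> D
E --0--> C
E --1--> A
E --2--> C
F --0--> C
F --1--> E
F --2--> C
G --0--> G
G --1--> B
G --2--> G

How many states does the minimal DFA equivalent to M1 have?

4

Every state is reachable, so we keep all 7.
Initial partition by acceptance: {C} | {A,B,D,E,F,G}.
On input 0, block {A,B,D,E,F,G} splits into {A,E,F} and {B,D,G}.
Refine {B,D,G} on symbol 0: members go to different blocks, giving {D,G} and {B}.
Stable partition: {C} | {A,E,F} | {D,G} | {B} — 4 equivalence classes.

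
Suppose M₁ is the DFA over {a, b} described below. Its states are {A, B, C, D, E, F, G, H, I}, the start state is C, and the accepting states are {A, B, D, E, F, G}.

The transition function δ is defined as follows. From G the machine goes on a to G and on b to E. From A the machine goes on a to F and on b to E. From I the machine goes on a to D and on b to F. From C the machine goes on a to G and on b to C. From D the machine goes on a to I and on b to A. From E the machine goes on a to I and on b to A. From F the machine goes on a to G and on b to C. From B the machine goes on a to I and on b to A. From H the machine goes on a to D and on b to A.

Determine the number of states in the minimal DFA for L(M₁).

6

First remove the unreachable states {B,H}; 7 states remain.
Initial partition by acceptance: {A,D,E,F,G} | {C,I}.
Refine {A,D,E,F,G} on symbol a: members go to different blocks, giving {A,F,G} and {D,E}.
Refine {A,F,G} on symbol b: members go to different blocks, giving {A,G} and {F}.
Split {A,G} by δ(·,a) → {A} and {G}.
Refine {C,I} on symbol a: members go to different blocks, giving {C} and {I}.
No further refinement is possible. Final partition (6 blocks): {A} | {C} | {D,E} | {F} | {G} | {I}.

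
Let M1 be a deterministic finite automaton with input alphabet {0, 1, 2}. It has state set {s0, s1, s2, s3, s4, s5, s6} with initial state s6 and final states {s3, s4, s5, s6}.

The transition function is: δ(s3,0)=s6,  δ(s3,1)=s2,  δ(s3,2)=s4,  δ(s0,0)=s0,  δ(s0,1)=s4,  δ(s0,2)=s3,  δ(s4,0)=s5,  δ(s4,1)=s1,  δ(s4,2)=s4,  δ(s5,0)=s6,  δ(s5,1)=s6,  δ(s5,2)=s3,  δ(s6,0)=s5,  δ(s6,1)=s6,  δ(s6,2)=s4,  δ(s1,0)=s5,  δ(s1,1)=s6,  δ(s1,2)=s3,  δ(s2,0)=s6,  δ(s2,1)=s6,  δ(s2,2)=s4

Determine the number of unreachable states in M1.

No path from s6 leads to s0; the other 6 states are all reachable.

1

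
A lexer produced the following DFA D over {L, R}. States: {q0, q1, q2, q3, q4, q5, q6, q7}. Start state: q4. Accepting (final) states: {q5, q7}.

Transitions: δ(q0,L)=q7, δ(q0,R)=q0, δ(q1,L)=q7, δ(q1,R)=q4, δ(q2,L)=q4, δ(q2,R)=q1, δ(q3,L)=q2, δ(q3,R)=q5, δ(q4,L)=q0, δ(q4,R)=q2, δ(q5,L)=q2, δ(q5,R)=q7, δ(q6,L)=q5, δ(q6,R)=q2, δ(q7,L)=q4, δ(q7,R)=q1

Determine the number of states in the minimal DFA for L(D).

5

Reachable states from the start: {q0,q1,q2,q4,q7}. Unreachable: {q3,q5,q6} — drop them.
P0 = {q7} | {q0,q1,q2,q4}.
Split {q0,q1,q2,q4} by δ(·,L) → {q0,q1} and {q2,q4}.
Split {q0,q1} by δ(·,R) → {q0} and {q1}.
Split {q2,q4} by δ(·,L) → {q2} and {q4}.
Stable partition: {q7} | {q0} | {q2} | {q1} | {q4} — 5 equivalence classes.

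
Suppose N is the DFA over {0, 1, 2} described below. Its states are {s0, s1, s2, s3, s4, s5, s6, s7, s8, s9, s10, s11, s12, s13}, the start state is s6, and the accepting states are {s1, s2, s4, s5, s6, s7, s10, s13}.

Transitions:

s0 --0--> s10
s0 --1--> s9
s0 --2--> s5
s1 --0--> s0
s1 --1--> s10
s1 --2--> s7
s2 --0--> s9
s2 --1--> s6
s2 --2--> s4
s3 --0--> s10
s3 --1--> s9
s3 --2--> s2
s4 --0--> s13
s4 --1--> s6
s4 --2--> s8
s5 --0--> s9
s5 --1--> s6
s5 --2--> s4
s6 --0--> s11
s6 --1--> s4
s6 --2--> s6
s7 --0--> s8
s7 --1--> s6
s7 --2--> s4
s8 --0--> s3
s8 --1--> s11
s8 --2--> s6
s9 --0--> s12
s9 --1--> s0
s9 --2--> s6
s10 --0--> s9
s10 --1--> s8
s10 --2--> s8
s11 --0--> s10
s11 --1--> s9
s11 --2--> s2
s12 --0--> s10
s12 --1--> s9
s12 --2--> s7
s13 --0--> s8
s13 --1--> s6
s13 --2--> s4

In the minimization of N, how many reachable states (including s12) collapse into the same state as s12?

4

States {s1} cannot be reached from the start state, so discard them.
Initial partition by acceptance: {s2,s4,s5,s6,s7,s10,s13} | {s0,s3,s8,s9,s11,s12}.
Split {s2,s4,s5,s6,s7,s10,s13} by δ(·,0) → {s2,s5,s6,s7,s10,s13} and {s4}.
On input 1, block {s2,s5,s6,s7,s10,s13} splits into {s2,s5,s7,s13} and {s6} and {s10}.
Split {s0,s3,s8,s9,s11,s12} by δ(·,0) → {s0,s3,s11,s12} and {s8,s9}.
The partition is now stable with 6 blocks: {s2,s5,s7,s13} | {s0,s3,s11,s12} | {s4} | {s6} | {s10} | {s8,s9}.
The equivalence class containing s12 is {s0,s3,s11,s12}, of size 4.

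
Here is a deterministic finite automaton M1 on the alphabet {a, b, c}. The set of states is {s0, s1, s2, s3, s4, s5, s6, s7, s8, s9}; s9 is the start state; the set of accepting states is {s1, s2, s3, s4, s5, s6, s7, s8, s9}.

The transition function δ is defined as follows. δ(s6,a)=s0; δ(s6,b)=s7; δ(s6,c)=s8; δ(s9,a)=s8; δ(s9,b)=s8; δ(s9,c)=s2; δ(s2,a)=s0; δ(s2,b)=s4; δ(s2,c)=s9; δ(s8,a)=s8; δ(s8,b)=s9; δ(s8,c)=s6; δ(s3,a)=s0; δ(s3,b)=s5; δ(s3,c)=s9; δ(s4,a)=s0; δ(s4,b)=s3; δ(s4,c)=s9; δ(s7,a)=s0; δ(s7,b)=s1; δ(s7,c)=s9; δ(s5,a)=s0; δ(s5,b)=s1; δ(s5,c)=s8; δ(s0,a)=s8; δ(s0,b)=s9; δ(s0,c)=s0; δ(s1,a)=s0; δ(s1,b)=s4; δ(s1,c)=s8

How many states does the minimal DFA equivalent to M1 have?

P0 = {s1,s2,s3,s4,s5,s6,s7,s8,s9} | {s0}.
Split {s1,s2,s3,s4,s5,s6,s7,s8,s9} by δ(·,a) → {s1,s2,s3,s4,s5,s6,s7} and {s8,s9}.
Stable partition: {s1,s2,s3,s4,s5,s6,s7} | {s0} | {s8,s9} — 3 equivalence classes.

3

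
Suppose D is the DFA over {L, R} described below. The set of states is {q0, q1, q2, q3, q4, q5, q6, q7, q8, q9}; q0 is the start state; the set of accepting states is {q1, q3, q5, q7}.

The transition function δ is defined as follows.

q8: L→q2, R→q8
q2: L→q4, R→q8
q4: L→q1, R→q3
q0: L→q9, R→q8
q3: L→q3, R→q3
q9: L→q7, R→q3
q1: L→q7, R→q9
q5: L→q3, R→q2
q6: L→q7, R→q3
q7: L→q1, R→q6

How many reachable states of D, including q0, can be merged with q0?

2

First remove the unreachable states {q5}; 9 states remain.
Start with accepting vs non-accepting: {q1,q3,q7} | {q0,q2,q4,q6,q8,q9}.
On input R, block {q1,q3,q7} splits into {q1,q7} and {q3}.
Refine {q0,q2,q4,q6,q8,q9} on symbol L: members go to different blocks, giving {q0,q2,q8} and {q4,q6,q9}.
Split {q0,q2,q8} by δ(·,L) → {q0,q2} and {q8}.
The partition is now stable with 5 blocks: {q1,q7} | {q0,q2} | {q3} | {q4,q6,q9} | {q8}.
The equivalence class containing q0 is {q0,q2}, of size 2.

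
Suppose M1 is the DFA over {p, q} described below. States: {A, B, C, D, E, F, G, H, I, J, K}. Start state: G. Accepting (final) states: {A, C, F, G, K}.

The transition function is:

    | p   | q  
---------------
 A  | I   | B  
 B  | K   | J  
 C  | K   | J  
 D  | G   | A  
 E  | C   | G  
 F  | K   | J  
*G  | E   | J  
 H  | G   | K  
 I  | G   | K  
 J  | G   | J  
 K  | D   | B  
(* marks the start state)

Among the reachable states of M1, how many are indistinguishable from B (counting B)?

1

First remove the unreachable states {F,H}; 9 states remain.
Initial partition by acceptance: {A,C,G,K} | {B,D,E,I,J}.
Refine {A,C,G,K} on symbol p: members go to different blocks, giving {A,G,K} and {C}.
Split {B,D,E,I,J} by δ(·,p) → {B,D,I,J} and {E}.
On input p, block {A,G,K} splits into {A,K} and {G}.
Split {B,D,I,J} by δ(·,p) → {D,I,J} and {B}.
Split {D,I,J} by δ(·,q) → {D,I} and {J}.
No further refinement is possible. Final partition (7 blocks): {A,K} | {D,I} | {C} | {E} | {G} | {B} | {J}.
State B belongs to the block {B}, which has 1 states.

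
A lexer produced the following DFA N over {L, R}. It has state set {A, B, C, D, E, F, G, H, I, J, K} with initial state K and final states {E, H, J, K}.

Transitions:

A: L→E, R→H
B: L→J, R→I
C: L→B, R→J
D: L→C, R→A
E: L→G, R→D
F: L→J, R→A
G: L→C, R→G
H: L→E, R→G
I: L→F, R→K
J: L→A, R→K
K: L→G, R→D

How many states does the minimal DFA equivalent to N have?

Initial partition by acceptance: {E,H,J,K} | {A,B,C,D,F,G,I}.
On input L, block {E,H,J,K} splits into {E,J,K} and {H}.
Split {E,J,K} by δ(·,R) → {E,K} and {J}.
Split {A,B,C,D,F,G,I} by δ(·,L) → {C,D,G,I} and {B,F} and {A}.
Refine {C,D,G,I} on symbol L: members go to different blocks, giving {C,I} and {D,G}.
Split {C,I} by δ(·,R) → {C} and {I}.
Refine {B,F} on symbol R: members go to different blocks, giving {B} and {F}.
Split {D,G} by δ(·,R) → {D} and {G}.
The partition is now stable with 10 blocks: {E,K} | {C} | {H} | {J} | {B} | {A} | {D} | {I} | {F} | {G}.

10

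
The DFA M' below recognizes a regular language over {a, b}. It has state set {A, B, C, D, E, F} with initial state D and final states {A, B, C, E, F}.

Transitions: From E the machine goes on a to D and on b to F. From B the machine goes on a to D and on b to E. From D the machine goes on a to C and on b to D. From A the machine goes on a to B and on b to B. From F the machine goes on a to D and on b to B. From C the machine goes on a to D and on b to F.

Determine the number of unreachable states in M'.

BFS from D reaches {B, C, D, E, F}; the 1 state(s) A are never visited.

1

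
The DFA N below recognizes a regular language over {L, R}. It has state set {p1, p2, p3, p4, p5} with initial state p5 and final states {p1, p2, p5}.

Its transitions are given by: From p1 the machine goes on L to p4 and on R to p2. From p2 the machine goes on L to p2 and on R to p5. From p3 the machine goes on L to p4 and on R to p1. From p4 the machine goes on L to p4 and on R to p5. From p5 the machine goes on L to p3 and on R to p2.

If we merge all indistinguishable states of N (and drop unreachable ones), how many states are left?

3

All states are reachable from the start state.
Start with accepting vs non-accepting: {p1,p2,p5} | {p3,p4}.
Split {p1,p2,p5} by δ(·,L) → {p1,p5} and {p2}.
Stable partition: {p1,p5} | {p3,p4} | {p2} — 3 equivalence classes.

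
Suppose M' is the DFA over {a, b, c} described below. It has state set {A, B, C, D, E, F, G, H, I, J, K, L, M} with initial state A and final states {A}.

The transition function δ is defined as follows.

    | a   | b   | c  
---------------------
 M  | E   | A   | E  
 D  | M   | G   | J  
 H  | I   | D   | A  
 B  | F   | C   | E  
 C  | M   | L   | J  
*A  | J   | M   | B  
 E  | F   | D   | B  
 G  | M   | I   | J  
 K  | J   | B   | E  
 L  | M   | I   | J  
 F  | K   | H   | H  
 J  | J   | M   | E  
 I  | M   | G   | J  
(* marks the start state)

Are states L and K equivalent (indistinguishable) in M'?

No

Initial partition by acceptance: {A} | {B,C,D,E,F,G,H,I,J,K,L,M}.
On input b, block {B,C,D,E,F,G,H,I,J,K,L,M} splits into {B,C,D,E,F,G,H,I,J,K,L} and {M}.
Split {B,C,D,E,F,G,H,I,J,K,L} by δ(·,a) → {B,E,F,H,J,K} and {C,D,G,I,L}.
On input a, block {B,E,F,H,J,K} splits into {B,E,F,J,K} and {H}.
Refine {B,E,F,J,K} on symbol b: members go to different blocks, giving {B,E} and {F} and {J} and {K}.
The partition is now stable with 8 blocks: {A} | {B,E} | {M} | {C,D,G,I,L} | {H} | {F} | {J} | {K}.
L and K end up in different blocks, so they are distinguishable. For instance, the string 'ab' is accepted from only L.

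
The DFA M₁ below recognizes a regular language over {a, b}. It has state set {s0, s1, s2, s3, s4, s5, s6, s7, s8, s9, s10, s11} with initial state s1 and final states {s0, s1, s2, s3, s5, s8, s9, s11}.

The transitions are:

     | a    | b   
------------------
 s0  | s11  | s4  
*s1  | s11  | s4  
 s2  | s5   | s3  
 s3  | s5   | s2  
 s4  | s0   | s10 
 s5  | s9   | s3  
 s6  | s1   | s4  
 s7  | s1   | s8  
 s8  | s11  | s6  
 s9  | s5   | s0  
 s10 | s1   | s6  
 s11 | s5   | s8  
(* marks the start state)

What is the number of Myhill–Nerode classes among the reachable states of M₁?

5

States {s7} cannot be reached from the start state, so discard them.
P0 = {s0,s1,s2,s3,s5,s8,s9,s11} | {s4,s6,s10}.
Split {s0,s1,s2,s3,s5,s8,s9,s11} by δ(·,b) → {s2,s3,s5,s9,s11} and {s0,s1,s8}.
On input b, block {s2,s3,s5,s9,s11} splits into {s2,s3,s5} and {s9,s11}.
Refine {s2,s3,s5} on symbol a: members go to different blocks, giving {s2,s3} and {s5}.
No further refinement is possible. Final partition (5 blocks): {s2,s3} | {s4,s6,s10} | {s0,s1,s8} | {s9,s11} | {s5}.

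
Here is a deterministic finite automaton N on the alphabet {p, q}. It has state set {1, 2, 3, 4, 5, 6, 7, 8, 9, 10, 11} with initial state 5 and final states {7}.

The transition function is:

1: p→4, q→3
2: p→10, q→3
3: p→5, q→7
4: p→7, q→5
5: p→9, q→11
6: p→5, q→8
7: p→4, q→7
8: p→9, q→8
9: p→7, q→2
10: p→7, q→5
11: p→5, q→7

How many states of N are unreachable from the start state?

3

No path from 5 leads to 1, 6, 8; the other 8 states are all reachable.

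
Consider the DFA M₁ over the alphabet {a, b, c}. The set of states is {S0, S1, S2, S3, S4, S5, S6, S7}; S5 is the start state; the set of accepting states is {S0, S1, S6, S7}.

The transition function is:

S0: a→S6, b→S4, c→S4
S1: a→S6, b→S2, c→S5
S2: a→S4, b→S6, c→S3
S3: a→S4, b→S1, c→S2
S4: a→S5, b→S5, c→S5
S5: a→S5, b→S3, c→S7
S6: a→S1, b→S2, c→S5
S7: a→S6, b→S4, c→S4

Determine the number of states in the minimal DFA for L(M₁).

5

States {S0} cannot be reached from the start state, so discard them.
Initial partition by acceptance: {S1,S6,S7} | {S2,S3,S4,S5}.
Split {S2,S3,S4,S5} by δ(·,b) → {S2,S3} and {S4,S5}.
On input b, block {S1,S6,S7} splits into {S1,S6} and {S7}.
On input b, block {S4,S5} splits into {S4} and {S5}.
No further refinement is possible. Final partition (5 blocks): {S1,S6} | {S2,S3} | {S4} | {S7} | {S5}.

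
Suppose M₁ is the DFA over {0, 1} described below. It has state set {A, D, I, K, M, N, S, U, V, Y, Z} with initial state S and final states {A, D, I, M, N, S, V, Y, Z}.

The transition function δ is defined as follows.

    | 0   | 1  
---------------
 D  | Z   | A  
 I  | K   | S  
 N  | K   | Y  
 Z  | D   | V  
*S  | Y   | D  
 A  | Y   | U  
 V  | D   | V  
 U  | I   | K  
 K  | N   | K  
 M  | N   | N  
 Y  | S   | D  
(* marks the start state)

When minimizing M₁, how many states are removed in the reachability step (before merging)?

1

No path from S leads to M; the other 10 states are all reachable.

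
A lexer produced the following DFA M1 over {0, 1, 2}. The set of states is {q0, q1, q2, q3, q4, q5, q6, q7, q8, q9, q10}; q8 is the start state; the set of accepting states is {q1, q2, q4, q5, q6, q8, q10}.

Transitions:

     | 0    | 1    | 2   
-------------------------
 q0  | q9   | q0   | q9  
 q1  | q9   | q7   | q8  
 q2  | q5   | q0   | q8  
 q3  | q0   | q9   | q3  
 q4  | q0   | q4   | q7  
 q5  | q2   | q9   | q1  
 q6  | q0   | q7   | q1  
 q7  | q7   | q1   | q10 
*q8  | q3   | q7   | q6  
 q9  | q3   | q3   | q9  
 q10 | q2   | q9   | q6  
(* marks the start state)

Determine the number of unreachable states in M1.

1

Starting at q8 and following transitions, the reachable set is {q0, q1, q2, q3, q5, q6, q7, q8, q9, q10}. That leaves q4 unreachable — 1 in total.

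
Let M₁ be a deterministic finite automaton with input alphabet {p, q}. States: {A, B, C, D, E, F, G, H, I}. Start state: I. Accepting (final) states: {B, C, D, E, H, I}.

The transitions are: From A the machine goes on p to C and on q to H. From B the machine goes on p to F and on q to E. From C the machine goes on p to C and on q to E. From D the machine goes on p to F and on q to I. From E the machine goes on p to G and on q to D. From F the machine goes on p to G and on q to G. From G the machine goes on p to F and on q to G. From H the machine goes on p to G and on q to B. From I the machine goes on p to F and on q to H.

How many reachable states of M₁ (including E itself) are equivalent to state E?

5

States {A,C} cannot be reached from the start state, so discard them.
P0 = {B,D,E,H,I} | {F,G}.
Stable partition: {B,D,E,H,I} | {F,G} — 2 equivalence classes.
State E belongs to the block {B,D,E,H,I}, which has 5 states.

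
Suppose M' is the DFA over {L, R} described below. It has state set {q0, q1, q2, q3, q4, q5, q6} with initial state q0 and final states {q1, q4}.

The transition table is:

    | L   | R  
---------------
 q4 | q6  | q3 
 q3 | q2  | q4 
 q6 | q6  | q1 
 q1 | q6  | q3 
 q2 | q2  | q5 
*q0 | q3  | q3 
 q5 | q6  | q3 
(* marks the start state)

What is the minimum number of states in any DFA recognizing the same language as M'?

6

All states are reachable from the start state.
Start with accepting vs non-accepting: {q1,q4} | {q0,q2,q3,q5,q6}.
Refine {q0,q2,q3,q5,q6} on symbol R: members go to different blocks, giving {q0,q2,q5} and {q3,q6}.
On input L, block {q0,q2,q5} splits into {q0,q5} and {q2}.
Split {q3,q6} by δ(·,L) → {q3} and {q6}.
On input L, block {q0,q5} splits into {q0} and {q5}.
The partition is now stable with 6 blocks: {q1,q4} | {q0} | {q3} | {q2} | {q6} | {q5}.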